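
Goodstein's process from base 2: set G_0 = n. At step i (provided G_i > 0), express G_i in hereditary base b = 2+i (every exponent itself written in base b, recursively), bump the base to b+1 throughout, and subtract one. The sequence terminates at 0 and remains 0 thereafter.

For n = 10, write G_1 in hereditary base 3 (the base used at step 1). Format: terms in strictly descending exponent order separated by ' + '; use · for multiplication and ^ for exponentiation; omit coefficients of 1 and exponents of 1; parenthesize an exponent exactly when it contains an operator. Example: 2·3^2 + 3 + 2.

10 —HB2→ 2^(2 + 1) + 2 —bump→ 3^(3 + 1) + 3 = 84 —(−1)→ 83
83 —HB3→ 3^(3 + 1) + 2 —bump→ 4^(4 + 1) + 2 = 1026 —(−1)→ 1025

3^(3 + 1) + 2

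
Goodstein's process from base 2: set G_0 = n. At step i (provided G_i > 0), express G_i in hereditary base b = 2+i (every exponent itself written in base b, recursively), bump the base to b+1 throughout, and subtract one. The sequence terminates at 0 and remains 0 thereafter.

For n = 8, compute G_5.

1647195

i=0: 8 = 2^(2 + 1) (b=2); 2→3: 3^(3 + 1) = 81; 81−1 = 80
i=1: 80 = 2·3^3 + 2·3^2 + 2·3 + 2 (b=3); 3→4: 2·4^4 + 2·4^2 + 2·4 + 2 = 554; 554−1 = 553
i=2: 553 = 2·4^4 + 2·4^2 + 2·4 + 1 (b=4); 4→5: 2·5^5 + 2·5^2 + 2·5 + 1 = 6311; 6311−1 = 6310
i=3: 6310 = 2·5^5 + 2·5^2 + 2·5 (b=5); 5→6: 2·6^6 + 2·6^2 + 2·6 = 93396; 93396−1 = 93395
i=4: 93395 = 2·6^6 + 2·6^2 + 6 + 5 (b=6); 6→7: 2·7^7 + 2·7^2 + 7 + 5 = 1647196; 1647196−1 = 1647195
i=5: 1647195 = 2·7^7 + 2·7^2 + 7 + 4 (b=7); 7→8: 2·8^8 + 2·8^2 + 8 + 4 = 33554572; 33554572−1 = 33554571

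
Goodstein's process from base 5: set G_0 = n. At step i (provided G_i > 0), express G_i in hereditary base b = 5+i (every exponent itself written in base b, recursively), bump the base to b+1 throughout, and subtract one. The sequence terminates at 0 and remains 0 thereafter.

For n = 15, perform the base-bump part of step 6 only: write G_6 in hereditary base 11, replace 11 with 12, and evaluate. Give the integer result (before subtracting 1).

24

base 5: 15 = 3·5; at 6: 3·6 = 18; next = 17
base 6: 17 = 2·6 + 5; at 7: 2·7 + 5 = 19; next = 18
base 7: 18 = 2·7 + 4; at 8: 2·8 + 4 = 20; next = 19
base 8: 19 = 2·8 + 3; at 9: 2·9 + 3 = 21; next = 20
base 9: 20 = 2·9 + 2; at 10: 2·10 + 2 = 22; next = 21
base 10: 21 = 2·10 + 1; at 11: 2·11 + 1 = 23; next = 22
base 11: 22 = 2·11; at 12: 2·12 = 24; next = 23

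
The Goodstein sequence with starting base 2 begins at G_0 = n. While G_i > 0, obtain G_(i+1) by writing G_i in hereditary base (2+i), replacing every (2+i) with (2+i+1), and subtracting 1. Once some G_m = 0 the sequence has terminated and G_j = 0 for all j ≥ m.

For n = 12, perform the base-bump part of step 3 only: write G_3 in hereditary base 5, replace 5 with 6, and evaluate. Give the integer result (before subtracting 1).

280020

12 —HB2→ 2^(2 + 1) + 2^2 —bump→ 3^(3 + 1) + 3^3 = 108 —(−1)→ 107
107 —HB3→ 3^(3 + 1) + 2·3^2 + 2·3 + 2 —bump→ 4^(4 + 1) + 2·4^2 + 2·4 + 2 = 1066 —(−1)→ 1065
1065 —HB4→ 4^(4 + 1) + 2·4^2 + 2·4 + 1 —bump→ 5^(5 + 1) + 2·5^2 + 2·5 + 1 = 15686 —(−1)→ 15685
15685 —HB5→ 5^(5 + 1) + 2·5^2 + 2·5 —bump→ 6^(6 + 1) + 2·6^2 + 2·6 = 280020 —(−1)→ 280019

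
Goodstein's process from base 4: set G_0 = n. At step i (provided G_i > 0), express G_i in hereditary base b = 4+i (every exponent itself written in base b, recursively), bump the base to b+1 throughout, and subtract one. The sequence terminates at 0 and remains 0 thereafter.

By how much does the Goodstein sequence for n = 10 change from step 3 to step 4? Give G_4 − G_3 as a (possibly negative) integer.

0

[0] 10 ≡ 2·4 + 2 (base 4). Lift 5: 12. −1: 11.
[1] 11 ≡ 2·5 + 1 (base 5). Lift 6: 13. −1: 12.
[2] 12 ≡ 2·6 (base 6). Lift 7: 14. −1: 13.
[3] 13 ≡ 7 + 6 (base 7). Lift 8: 14. −1: 13.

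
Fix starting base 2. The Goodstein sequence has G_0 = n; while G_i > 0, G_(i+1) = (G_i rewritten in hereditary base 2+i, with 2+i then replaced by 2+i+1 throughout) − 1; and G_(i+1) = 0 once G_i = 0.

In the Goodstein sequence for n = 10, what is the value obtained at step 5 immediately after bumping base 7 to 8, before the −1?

84073324

[0] 10 ≡ 2^(2 + 1) + 2 (base 2). Lift 3: 84. −1: 83.
[1] 83 ≡ 3^(3 + 1) + 2 (base 3). Lift 4: 1026. −1: 1025.
[2] 1025 ≡ 4^(4 + 1) + 1 (base 4). Lift 5: 15626. −1: 15625.
[3] 15625 ≡ 5^(5 + 1) (base 5). Lift 6: 279936. −1: 279935.
[4] 279935 ≡ 5·6^6 + 5·6^5 + 5·6^4 + 5·6^3 + 5·6^2 + 5·6 + 5 (base 6). Lift 7: 4215755. −1: 4215754.
[5] 4215754 ≡ 5·7^7 + 5·7^5 + 5·7^4 + 5·7^3 + 5·7^2 + 5·7 + 4 (base 7). Lift 8: 84073324. −1: 84073323.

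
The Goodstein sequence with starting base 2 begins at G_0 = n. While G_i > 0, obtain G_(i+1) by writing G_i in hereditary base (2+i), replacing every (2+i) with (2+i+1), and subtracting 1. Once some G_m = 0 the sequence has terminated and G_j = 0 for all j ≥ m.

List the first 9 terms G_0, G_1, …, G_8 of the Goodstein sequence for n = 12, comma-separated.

12, 107, 1065, 15685, 280019, 5764910, 134217867, 3486784574, 100000000211

[0] 12 ≡ 2^(2 + 1) + 2^2 (base 2). Lift 3: 108. −1: 107.
[1] 107 ≡ 3^(3 + 1) + 2·3^2 + 2·3 + 2 (base 3). Lift 4: 1066. −1: 1065.
[2] 1065 ≡ 4^(4 + 1) + 2·4^2 + 2·4 + 1 (base 4). Lift 5: 15686. −1: 15685.
[3] 15685 ≡ 5^(5 + 1) + 2·5^2 + 2·5 (base 5). Lift 6: 280020. −1: 280019.
[4] 280019 ≡ 6^(6 + 1) + 2·6^2 + 6 + 5 (base 6). Lift 7: 5764911. −1: 5764910.
[5] 5764910 ≡ 7^(7 + 1) + 2·7^2 + 7 + 4 (base 7). Lift 8: 134217868. −1: 134217867.
[6] 134217867 ≡ 8^(8 + 1) + 2·8^2 + 8 + 3 (base 8). Lift 9: 3486784575. −1: 3486784574.
[7] 3486784574 ≡ 9^(9 + 1) + 2·9^2 + 9 + 2 (base 9). Lift 10: 100000000212. −1: 100000000211.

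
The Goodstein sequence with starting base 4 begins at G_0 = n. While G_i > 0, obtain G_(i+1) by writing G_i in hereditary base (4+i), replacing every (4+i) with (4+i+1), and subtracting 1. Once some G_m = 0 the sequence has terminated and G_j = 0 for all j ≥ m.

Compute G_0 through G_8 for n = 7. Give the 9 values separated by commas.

G_0=7  [base 4] 4 + 3  →[4↦5]→  5 + 3 = 8  −1 ⇒ G_1=7
G_1=7  [base 5] 5 + 2  →[5↦6]→  6 + 2 = 8  −1 ⇒ G_2=7
G_2=7  [base 6] 6 + 1  →[6↦7]→  7 + 1 = 8  −1 ⇒ G_3=7
G_3=7  [base 7] 7  →[7↦8]→  8 = 8  −1 ⇒ G_4=7
G_4=7  [base 8] 7  →[8↦9]→  7 = 7  −1 ⇒ G_5=6
G_5=6  [base 9] 6  →[9↦10]→  6 = 6  −1 ⇒ G_6=5
G_6=5  [base 10] 5  →[10↦11]→  5 = 5  −1 ⇒ G_7=4
G_7=4  [base 11] 4  →[11↦12]→  4 = 4  −1 ⇒ G_8=3

7, 7, 7, 7, 7, 6, 5, 4, 3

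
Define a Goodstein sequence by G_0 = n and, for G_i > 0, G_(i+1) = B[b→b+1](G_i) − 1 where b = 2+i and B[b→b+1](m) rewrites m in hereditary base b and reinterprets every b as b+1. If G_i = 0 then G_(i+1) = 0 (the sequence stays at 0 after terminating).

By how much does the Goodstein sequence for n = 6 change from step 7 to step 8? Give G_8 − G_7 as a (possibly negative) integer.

223404

step 0: 6 = 2^2 + 2; sub 3 for 2: 3^3 + 3; = 30; G_1 = 30−1 = 29
step 1: 29 = 3^3 + 2; sub 4 for 3: 4^4 + 2; = 258; G_2 = 258−1 = 257
step 2: 257 = 4^4 + 1; sub 5 for 4: 5^5 + 1; = 3126; G_3 = 3126−1 = 3125
step 3: 3125 = 5^5; sub 6 for 5: 6^6; = 46656; G_4 = 46656−1 = 46655
step 4: 46655 = 5·6^5 + 5·6^4 + 5·6^3 + 5·6^2 + 5·6 + 5; sub 7 for 6: 5·7^5 + 5·7^4 + 5·7^3 + 5·7^2 + 5·7 + 5; = 98040; G_5 = 98040−1 = 98039
step 5: 98039 = 5·7^5 + 5·7^4 + 5·7^3 + 5·7^2 + 5·7 + 4; sub 8 for 7: 5·8^5 + 5·8^4 + 5·8^3 + 5·8^2 + 5·8 + 4; = 187244; G_6 = 187244−1 = 187243
step 6: 187243 = 5·8^5 + 5·8^4 + 5·8^3 + 5·8^2 + 5·8 + 3; sub 9 for 8: 5·9^5 + 5·9^4 + 5·9^3 + 5·9^2 + 5·9 + 3; = 332148; G_7 = 332148−1 = 332147
step 7: 332147 = 5·9^5 + 5·9^4 + 5·9^3 + 5·9^2 + 5·9 + 2; sub 10 for 9: 5·10^5 + 5·10^4 + 5·10^3 + 5·10^2 + 5·10 + 2; = 555552; G_8 = 555552−1 = 555551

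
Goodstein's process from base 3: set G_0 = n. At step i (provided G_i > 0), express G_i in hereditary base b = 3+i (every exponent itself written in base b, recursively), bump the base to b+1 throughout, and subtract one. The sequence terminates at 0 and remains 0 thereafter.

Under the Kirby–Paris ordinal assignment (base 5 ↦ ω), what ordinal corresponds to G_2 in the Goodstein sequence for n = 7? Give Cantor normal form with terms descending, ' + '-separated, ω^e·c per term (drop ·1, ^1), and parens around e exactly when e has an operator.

ω + 4

G_0 = 7. HB_3(7) = 2·3 + 1. Bump = 9. G_1 = 8.
G_1 = 8. HB_4(8) = 2·4. Bump = 10. G_2 = 9.
G_2 = 9. HB_5(9) = 5 + 4. Bump = 10. G_3 = 9.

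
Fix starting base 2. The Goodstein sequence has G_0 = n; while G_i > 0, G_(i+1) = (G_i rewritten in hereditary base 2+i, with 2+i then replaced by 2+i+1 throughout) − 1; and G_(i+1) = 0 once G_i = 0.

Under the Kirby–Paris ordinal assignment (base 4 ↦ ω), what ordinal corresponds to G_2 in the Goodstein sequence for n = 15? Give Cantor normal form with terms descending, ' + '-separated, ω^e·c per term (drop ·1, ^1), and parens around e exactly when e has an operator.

(0) 15|_2 = 2^(2 + 1) + 2^2 + 2 + 1 ↦ 3^(3 + 1) + 3^3 + 3 + 1|_3 = 112 ⇒ 111
(1) 111|_3 = 3^(3 + 1) + 3^3 + 3 ↦ 4^(4 + 1) + 4^4 + 4|_4 = 1284 ⇒ 1283
(2) 1283|_4 = 4^(4 + 1) + 4^4 + 3 ↦ 5^(5 + 1) + 5^5 + 3|_5 = 18753 ⇒ 18752

ω^(ω + 1) + ω^ω + 3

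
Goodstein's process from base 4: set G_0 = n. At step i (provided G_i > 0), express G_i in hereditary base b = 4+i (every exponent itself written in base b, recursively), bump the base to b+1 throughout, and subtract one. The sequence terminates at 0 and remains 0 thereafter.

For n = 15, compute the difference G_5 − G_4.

step 0: 15 = 3·4 + 3; sub 5 for 4: 3·5 + 3; = 18; G_1 = 18−1 = 17
step 1: 17 = 3·5 + 2; sub 6 for 5: 3·6 + 2; = 20; G_2 = 20−1 = 19
step 2: 19 = 3·6 + 1; sub 7 for 6: 3·7 + 1; = 22; G_3 = 22−1 = 21
step 3: 21 = 3·7; sub 8 for 7: 3·8; = 24; G_4 = 24−1 = 23
step 4: 23 = 2·8 + 7; sub 9 for 8: 2·9 + 7; = 25; G_5 = 25−1 = 24

1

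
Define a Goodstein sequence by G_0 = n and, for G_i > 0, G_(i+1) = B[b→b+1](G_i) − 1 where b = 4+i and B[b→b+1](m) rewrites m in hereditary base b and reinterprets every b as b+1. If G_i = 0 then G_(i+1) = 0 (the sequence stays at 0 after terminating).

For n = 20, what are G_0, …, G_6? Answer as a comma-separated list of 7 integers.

G_0 = 20. HB_4(20) = 4^2 + 4. Bump = 30. G_1 = 29.
G_1 = 29. HB_5(29) = 5^2 + 4. Bump = 40. G_2 = 39.
G_2 = 39. HB_6(39) = 6^2 + 3. Bump = 52. G_3 = 51.
G_3 = 51. HB_7(51) = 7^2 + 2. Bump = 66. G_4 = 65.
G_4 = 65. HB_8(65) = 8^2 + 1. Bump = 82. G_5 = 81.
G_5 = 81. HB_9(81) = 9^2. Bump = 100. G_6 = 99.

20, 29, 39, 51, 65, 81, 99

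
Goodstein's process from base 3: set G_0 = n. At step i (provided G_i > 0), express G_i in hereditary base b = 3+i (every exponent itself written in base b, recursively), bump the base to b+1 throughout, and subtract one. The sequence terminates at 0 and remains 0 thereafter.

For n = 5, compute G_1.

[0] 5 ≡ 3 + 2 (base 3). Lift 4: 6. −1: 5.
[1] 5 ≡ 4 + 1 (base 4). Lift 5: 6. −1: 5.

5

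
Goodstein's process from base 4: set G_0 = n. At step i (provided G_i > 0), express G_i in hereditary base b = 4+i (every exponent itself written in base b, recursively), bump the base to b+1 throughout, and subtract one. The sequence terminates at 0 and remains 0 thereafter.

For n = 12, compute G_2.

step 0: 12 = 3·4; sub 5 for 4: 3·5; = 15; G_1 = 15−1 = 14
step 1: 14 = 2·5 + 4; sub 6 for 5: 2·6 + 4; = 16; G_2 = 16−1 = 15

15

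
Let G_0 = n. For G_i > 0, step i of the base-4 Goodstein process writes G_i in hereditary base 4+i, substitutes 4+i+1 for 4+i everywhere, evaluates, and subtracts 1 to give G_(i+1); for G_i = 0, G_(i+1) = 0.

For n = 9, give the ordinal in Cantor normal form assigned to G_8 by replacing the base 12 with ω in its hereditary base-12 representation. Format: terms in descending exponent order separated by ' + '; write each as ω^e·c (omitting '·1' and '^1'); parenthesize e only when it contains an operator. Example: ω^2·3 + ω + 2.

G_0 = 9. HB_4(9) = 2·4 + 1. Bump = 11. G_1 = 10.
G_1 = 10. HB_5(10) = 2·5. Bump = 12. G_2 = 11.
G_2 = 11. HB_6(11) = 6 + 5. Bump = 12. G_3 = 11.
G_3 = 11. HB_7(11) = 7 + 4. Bump = 12. G_4 = 11.
G_4 = 11. HB_8(11) = 8 + 3. Bump = 12. G_5 = 11.
G_5 = 11. HB_9(11) = 9 + 2. Bump = 12. G_6 = 11.
G_6 = 11. HB_10(11) = 10 + 1. Bump = 12. G_7 = 11.
G_7 = 11. HB_11(11) = 11. Bump = 12. G_8 = 11.
G_8 = 11. HB_12(11) = 11. Bump = 11. G_9 = 10.

11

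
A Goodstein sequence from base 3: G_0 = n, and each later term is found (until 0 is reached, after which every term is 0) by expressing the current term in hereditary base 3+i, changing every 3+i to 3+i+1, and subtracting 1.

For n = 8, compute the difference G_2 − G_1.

1

(0) 8|_3 = 2·3 + 2 ↦ 2·4 + 2|_4 = 10 ⇒ 9
(1) 9|_4 = 2·4 + 1 ↦ 2·5 + 1|_5 = 11 ⇒ 10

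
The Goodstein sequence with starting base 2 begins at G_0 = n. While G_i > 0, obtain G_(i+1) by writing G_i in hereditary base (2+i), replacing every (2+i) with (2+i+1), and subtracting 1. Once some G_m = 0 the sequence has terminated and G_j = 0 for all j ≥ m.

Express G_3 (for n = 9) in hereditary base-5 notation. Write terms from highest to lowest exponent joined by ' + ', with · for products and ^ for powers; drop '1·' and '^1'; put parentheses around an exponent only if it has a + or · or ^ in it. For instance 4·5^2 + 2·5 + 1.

(0) 9|_2 = 2^(2 + 1) + 1 ↦ 3^(3 + 1) + 1|_3 = 82 ⇒ 81
(1) 81|_3 = 3^(3 + 1) ↦ 4^(4 + 1)|_4 = 1024 ⇒ 1023
(2) 1023|_4 = 3·4^4 + 3·4^3 + 3·4^2 + 3·4 + 3 ↦ 3·5^5 + 3·5^3 + 3·5^2 + 3·5 + 3|_5 = 9843 ⇒ 9842
(3) 9842|_5 = 3·5^5 + 3·5^3 + 3·5^2 + 3·5 + 2 ↦ 3·6^6 + 3·6^3 + 3·6^2 + 3·6 + 2|_6 = 140744 ⇒ 140743

3·5^5 + 3·5^3 + 3·5^2 + 3·5 + 2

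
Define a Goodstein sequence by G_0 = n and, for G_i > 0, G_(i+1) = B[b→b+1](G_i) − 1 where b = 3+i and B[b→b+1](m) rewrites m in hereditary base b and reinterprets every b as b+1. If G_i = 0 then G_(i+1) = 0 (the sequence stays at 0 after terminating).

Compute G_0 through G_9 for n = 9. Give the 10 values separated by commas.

9, 15, 17, 19, 21, 23, 24, 25, 26, 27

i=0: 9 = 3^2 (b=3); 3→4: 4^2 = 16; 16−1 = 15
i=1: 15 = 3·4 + 3 (b=4); 4→5: 3·5 + 3 = 18; 18−1 = 17
i=2: 17 = 3·5 + 2 (b=5); 5→6: 3·6 + 2 = 20; 20−1 = 19
i=3: 19 = 3·6 + 1 (b=6); 6→7: 3·7 + 1 = 22; 22−1 = 21
i=4: 21 = 3·7 (b=7); 7→8: 3·8 = 24; 24−1 = 23
i=5: 23 = 2·8 + 7 (b=8); 8→9: 2·9 + 7 = 25; 25−1 = 24
i=6: 24 = 2·9 + 6 (b=9); 9→10: 2·10 + 6 = 26; 26−1 = 25
i=7: 25 = 2·10 + 5 (b=10); 10→11: 2·11 + 5 = 27; 27−1 = 26
i=8: 26 = 2·11 + 4 (b=11); 11→12: 2·12 + 4 = 28; 28−1 = 27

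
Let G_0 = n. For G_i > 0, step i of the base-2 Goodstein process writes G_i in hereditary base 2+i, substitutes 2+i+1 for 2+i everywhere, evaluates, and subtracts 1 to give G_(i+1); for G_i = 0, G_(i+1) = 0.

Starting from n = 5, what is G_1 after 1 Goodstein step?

G_0 = 5. HB_2(5) = 2^2 + 1. Bump = 28. G_1 = 27.
G_1 = 27. HB_3(27) = 3^3. Bump = 256. G_2 = 255.

27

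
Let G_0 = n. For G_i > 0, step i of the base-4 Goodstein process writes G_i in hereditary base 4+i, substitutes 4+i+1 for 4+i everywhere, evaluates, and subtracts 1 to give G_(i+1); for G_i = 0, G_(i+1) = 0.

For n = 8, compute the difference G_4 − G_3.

step 0: 8 = 2·4; sub 5 for 4: 2·5; = 10; G_1 = 10−1 = 9
step 1: 9 = 5 + 4; sub 6 for 5: 6 + 4; = 10; G_2 = 10−1 = 9
step 2: 9 = 6 + 3; sub 7 for 6: 7 + 3; = 10; G_3 = 10−1 = 9
step 3: 9 = 7 + 2; sub 8 for 7: 8 + 2; = 10; G_4 = 10−1 = 9

0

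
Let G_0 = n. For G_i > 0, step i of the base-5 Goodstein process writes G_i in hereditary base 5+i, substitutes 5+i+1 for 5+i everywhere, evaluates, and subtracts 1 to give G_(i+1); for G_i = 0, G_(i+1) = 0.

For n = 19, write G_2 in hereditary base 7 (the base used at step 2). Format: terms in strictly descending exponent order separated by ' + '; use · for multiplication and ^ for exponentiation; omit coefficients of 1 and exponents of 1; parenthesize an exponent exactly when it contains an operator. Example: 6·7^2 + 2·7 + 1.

i=0: 19 = 3·5 + 4 (b=5); 5→6: 3·6 + 4 = 22; 22−1 = 21
i=1: 21 = 3·6 + 3 (b=6); 6→7: 3·7 + 3 = 24; 24−1 = 23
i=2: 23 = 3·7 + 2 (b=7); 7→8: 3·8 + 2 = 26; 26−1 = 25

3·7 + 2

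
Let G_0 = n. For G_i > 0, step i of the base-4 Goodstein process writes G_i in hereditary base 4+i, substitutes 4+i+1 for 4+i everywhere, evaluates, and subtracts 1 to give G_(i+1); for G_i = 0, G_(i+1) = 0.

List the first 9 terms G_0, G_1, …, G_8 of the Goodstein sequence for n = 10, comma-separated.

10, 11, 12, 13, 13, 13, 13, 13, 13

i=0: 10 = 2·4 + 2 (b=4); 4→5: 2·5 + 2 = 12; 12−1 = 11
i=1: 11 = 2·5 + 1 (b=5); 5→6: 2·6 + 1 = 13; 13−1 = 12
i=2: 12 = 2·6 (b=6); 6→7: 2·7 = 14; 14−1 = 13
i=3: 13 = 7 + 6 (b=7); 7→8: 8 + 6 = 14; 14−1 = 13
i=4: 13 = 8 + 5 (b=8); 8→9: 9 + 5 = 14; 14−1 = 13
i=5: 13 = 9 + 4 (b=9); 9→10: 10 + 4 = 14; 14−1 = 13
i=6: 13 = 10 + 3 (b=10); 10→11: 11 + 3 = 14; 14−1 = 13
i=7: 13 = 11 + 2 (b=11); 11→12: 12 + 2 = 14; 14−1 = 13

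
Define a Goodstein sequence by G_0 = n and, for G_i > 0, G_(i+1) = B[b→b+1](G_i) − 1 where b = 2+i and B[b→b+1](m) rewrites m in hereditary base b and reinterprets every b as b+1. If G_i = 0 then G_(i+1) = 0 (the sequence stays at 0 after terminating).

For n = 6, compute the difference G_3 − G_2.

G_0 = 6. HB_2(6) = 2^2 + 2. Bump = 30. G_1 = 29.
G_1 = 29. HB_3(29) = 3^3 + 2. Bump = 258. G_2 = 257.
G_2 = 257. HB_4(257) = 4^4 + 1. Bump = 3126. G_3 = 3125.

2868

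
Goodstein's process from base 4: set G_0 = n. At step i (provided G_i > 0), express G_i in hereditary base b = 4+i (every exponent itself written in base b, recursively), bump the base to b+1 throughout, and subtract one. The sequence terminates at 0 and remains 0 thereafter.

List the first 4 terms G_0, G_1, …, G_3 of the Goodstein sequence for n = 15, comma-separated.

15, 17, 19, 21

base 4: 15 = 3·4 + 3; at 5: 3·5 + 3 = 18; next = 17
base 5: 17 = 3·5 + 2; at 6: 3·6 + 2 = 20; next = 19
base 6: 19 = 3·6 + 1; at 7: 3·7 + 1 = 22; next = 21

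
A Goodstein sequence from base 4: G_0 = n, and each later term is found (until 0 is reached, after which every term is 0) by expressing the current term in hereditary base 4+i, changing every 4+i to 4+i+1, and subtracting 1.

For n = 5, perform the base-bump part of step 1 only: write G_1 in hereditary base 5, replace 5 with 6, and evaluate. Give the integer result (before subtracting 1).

6

5 —HB4→ 4 + 1 —bump→ 5 + 1 = 6 —(−1)→ 5
5 —HB5→ 5 —bump→ 6 = 6 —(−1)→ 5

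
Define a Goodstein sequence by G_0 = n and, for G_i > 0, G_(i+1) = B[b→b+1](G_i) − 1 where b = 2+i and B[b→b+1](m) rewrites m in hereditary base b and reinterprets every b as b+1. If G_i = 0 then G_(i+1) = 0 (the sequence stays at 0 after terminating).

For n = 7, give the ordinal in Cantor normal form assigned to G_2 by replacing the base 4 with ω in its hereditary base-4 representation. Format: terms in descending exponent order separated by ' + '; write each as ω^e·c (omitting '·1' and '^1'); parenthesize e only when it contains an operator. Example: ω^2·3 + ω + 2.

G_0=7  [base 2] 2^2 + 2 + 1  →[2↦3]→  3^3 + 3 + 1 = 31  −1 ⇒ G_1=30
G_1=30  [base 3] 3^3 + 3  →[3↦4]→  4^4 + 4 = 260  −1 ⇒ G_2=259

ω^ω + 3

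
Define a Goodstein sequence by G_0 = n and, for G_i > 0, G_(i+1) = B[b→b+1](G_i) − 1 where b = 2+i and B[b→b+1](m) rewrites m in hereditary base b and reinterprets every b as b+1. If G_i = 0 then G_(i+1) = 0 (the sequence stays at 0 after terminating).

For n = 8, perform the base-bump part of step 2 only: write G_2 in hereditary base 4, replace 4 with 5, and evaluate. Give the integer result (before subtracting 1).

6311

base 2: 8 = 2^(2 + 1); at 3: 3^(3 + 1) = 81; next = 80
base 3: 80 = 2·3^3 + 2·3^2 + 2·3 + 2; at 4: 2·4^4 + 2·4^2 + 2·4 + 2 = 554; next = 553
base 4: 553 = 2·4^4 + 2·4^2 + 2·4 + 1; at 5: 2·5^5 + 2·5^2 + 2·5 + 1 = 6311; next = 6310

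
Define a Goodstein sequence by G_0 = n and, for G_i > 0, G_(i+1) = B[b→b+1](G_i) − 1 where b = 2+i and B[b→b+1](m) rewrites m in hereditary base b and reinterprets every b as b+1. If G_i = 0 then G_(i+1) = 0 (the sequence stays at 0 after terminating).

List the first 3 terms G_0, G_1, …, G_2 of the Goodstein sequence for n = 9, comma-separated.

(0) 9|_2 = 2^(2 + 1) + 1 ↦ 3^(3 + 1) + 1|_3 = 82 ⇒ 81
(1) 81|_3 = 3^(3 + 1) ↦ 4^(4 + 1)|_4 = 1024 ⇒ 1023

9, 81, 1023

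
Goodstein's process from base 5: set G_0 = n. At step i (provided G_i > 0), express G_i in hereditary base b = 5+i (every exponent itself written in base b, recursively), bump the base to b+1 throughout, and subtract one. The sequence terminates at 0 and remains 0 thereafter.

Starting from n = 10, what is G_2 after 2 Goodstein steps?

[0] 10 ≡ 2·5 (base 5). Lift 6: 12. −1: 11.
[1] 11 ≡ 6 + 5 (base 6). Lift 7: 12. −1: 11.

11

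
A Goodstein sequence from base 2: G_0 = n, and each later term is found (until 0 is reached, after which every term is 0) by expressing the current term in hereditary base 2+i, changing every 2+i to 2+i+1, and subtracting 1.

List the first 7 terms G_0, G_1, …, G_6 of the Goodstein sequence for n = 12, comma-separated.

12, 107, 1065, 15685, 280019, 5764910, 134217867

[0] 12 ≡ 2^(2 + 1) + 2^2 (base 2). Lift 3: 108. −1: 107.
[1] 107 ≡ 3^(3 + 1) + 2·3^2 + 2·3 + 2 (base 3). Lift 4: 1066. −1: 1065.
[2] 1065 ≡ 4^(4 + 1) + 2·4^2 + 2·4 + 1 (base 4). Lift 5: 15686. −1: 15685.
[3] 15685 ≡ 5^(5 + 1) + 2·5^2 + 2·5 (base 5). Lift 6: 280020. −1: 280019.
[4] 280019 ≡ 6^(6 + 1) + 2·6^2 + 6 + 5 (base 6). Lift 7: 5764911. −1: 5764910.
[5] 5764910 ≡ 7^(7 + 1) + 2·7^2 + 7 + 4 (base 7). Lift 8: 134217868. −1: 134217867.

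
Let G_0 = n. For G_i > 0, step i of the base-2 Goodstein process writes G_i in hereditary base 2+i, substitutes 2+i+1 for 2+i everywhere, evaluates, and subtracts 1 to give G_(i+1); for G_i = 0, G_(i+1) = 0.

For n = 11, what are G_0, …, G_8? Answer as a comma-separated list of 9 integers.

[0] 11 ≡ 2^(2 + 1) + 2 + 1 (base 2). Lift 3: 85. −1: 84.
[1] 84 ≡ 3^(3 + 1) + 3 (base 3). Lift 4: 1028. −1: 1027.
[2] 1027 ≡ 4^(4 + 1) + 3 (base 4). Lift 5: 15628. −1: 15627.
[3] 15627 ≡ 5^(5 + 1) + 2 (base 5). Lift 6: 279938. −1: 279937.
[4] 279937 ≡ 6^(6 + 1) + 1 (base 6). Lift 7: 5764802. −1: 5764801.
[5] 5764801 ≡ 7^(7 + 1) (base 7). Lift 8: 134217728. −1: 134217727.
[6] 134217727 ≡ 7·8^8 + 7·8^7 + 7·8^6 + 7·8^5 + 7·8^4 + 7·8^3 + 7·8^2 + 7·8 + 7 (base 8). Lift 9: 2749609303. −1: 2749609302.
[7] 2749609302 ≡ 7·9^9 + 7·9^7 + 7·9^6 + 7·9^5 + 7·9^4 + 7·9^3 + 7·9^2 + 7·9 + 6 (base 9). Lift 10: 70077777776. −1: 70077777775.

11, 84, 1027, 15627, 279937, 5764801, 134217727, 2749609302, 70077777775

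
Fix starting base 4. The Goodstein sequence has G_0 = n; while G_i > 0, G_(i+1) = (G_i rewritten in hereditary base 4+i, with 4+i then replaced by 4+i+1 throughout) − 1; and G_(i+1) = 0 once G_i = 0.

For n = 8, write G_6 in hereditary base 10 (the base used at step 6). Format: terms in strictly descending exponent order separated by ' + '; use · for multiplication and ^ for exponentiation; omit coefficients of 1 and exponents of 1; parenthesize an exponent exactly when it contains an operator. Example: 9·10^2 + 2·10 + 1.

8 —HB4→ 2·4 —bump→ 2·5 = 10 —(−1)→ 9
9 —HB5→ 5 + 4 —bump→ 6 + 4 = 10 —(−1)→ 9
9 —HB6→ 6 + 3 —bump→ 7 + 3 = 10 —(−1)→ 9
9 —HB7→ 7 + 2 —bump→ 8 + 2 = 10 —(−1)→ 9
9 —HB8→ 8 + 1 —bump→ 9 + 1 = 10 —(−1)→ 9
9 —HB9→ 9 —bump→ 10 = 10 —(−1)→ 9

9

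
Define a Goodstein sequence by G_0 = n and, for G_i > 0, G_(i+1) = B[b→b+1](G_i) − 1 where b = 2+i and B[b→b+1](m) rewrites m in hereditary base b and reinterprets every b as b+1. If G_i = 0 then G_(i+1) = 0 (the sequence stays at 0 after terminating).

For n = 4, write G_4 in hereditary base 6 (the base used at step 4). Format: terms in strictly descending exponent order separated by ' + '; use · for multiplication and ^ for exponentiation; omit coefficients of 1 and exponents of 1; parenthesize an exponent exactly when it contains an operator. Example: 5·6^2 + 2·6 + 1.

2·6^2 + 6 + 5

4 —HB2→ 2^2 —bump→ 3^3 = 27 —(−1)→ 26
26 —HB3→ 2·3^2 + 2·3 + 2 —bump→ 2·4^2 + 2·4 + 2 = 42 —(−1)→ 41
41 —HB4→ 2·4^2 + 2·4 + 1 —bump→ 2·5^2 + 2·5 + 1 = 61 —(−1)→ 60
60 —HB5→ 2·5^2 + 2·5 —bump→ 2·6^2 + 2·6 = 84 —(−1)→ 83
83 —HB6→ 2·6^2 + 6 + 5 —bump→ 2·7^2 + 7 + 5 = 110 —(−1)→ 109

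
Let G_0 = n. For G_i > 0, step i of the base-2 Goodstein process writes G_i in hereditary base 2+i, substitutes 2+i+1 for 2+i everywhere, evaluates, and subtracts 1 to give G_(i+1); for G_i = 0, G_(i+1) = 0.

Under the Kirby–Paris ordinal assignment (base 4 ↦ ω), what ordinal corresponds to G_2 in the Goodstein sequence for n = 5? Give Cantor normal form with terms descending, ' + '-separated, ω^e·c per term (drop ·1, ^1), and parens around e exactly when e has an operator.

step 0: 5 = 2^2 + 1; sub 3 for 2: 3^3 + 1; = 28; G_1 = 28−1 = 27
step 1: 27 = 3^3; sub 4 for 3: 4^4; = 256; G_2 = 256−1 = 255
step 2: 255 = 3·4^3 + 3·4^2 + 3·4 + 3; sub 5 for 4: 3·5^3 + 3·5^2 + 3·5 + 3; = 468; G_3 = 468−1 = 467

ω^3·3 + ω^2·3 + ω·3 + 3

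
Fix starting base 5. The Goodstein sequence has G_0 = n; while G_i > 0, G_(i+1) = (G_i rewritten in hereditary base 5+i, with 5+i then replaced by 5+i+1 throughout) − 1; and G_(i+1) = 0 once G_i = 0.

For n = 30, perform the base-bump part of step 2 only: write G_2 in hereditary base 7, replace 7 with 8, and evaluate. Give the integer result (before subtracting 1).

(0) 30|_5 = 5^2 + 5 ↦ 6^2 + 6|_6 = 42 ⇒ 41
(1) 41|_6 = 6^2 + 5 ↦ 7^2 + 5|_7 = 54 ⇒ 53
(2) 53|_7 = 7^2 + 4 ↦ 8^2 + 4|_8 = 68 ⇒ 67

68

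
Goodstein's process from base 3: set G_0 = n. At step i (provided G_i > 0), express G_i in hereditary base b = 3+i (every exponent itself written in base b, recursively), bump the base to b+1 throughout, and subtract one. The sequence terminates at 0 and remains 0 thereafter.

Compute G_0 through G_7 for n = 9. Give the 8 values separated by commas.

9, 15, 17, 19, 21, 23, 24, 25

G_0 = 9. HB_3(9) = 3^2. Bump = 16. G_1 = 15.
G_1 = 15. HB_4(15) = 3·4 + 3. Bump = 18. G_2 = 17.
G_2 = 17. HB_5(17) = 3·5 + 2. Bump = 20. G_3 = 19.
G_3 = 19. HB_6(19) = 3·6 + 1. Bump = 22. G_4 = 21.
G_4 = 21. HB_7(21) = 3·7. Bump = 24. G_5 = 23.
G_5 = 23. HB_8(23) = 2·8 + 7. Bump = 25. G_6 = 24.
G_6 = 24. HB_9(24) = 2·9 + 6. Bump = 26. G_7 = 25.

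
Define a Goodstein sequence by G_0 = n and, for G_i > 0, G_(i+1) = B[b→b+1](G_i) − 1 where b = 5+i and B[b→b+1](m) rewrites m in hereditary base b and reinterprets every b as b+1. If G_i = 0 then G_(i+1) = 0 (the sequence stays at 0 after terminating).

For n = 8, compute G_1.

[0] 8 ≡ 5 + 3 (base 5). Lift 6: 9. −1: 8.
[1] 8 ≡ 6 + 2 (base 6). Lift 7: 9. −1: 8.

8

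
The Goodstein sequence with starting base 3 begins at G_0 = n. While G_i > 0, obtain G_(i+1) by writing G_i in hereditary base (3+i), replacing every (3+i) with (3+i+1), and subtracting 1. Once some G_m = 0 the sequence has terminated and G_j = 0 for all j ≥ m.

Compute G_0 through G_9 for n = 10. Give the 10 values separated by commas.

10, 16, 24, 27, 30, 33, 36, 39, 41, 43

step 0: 10 = 3^2 + 1; sub 4 for 3: 4^2 + 1; = 17; G_1 = 17−1 = 16
step 1: 16 = 4^2; sub 5 for 4: 5^2; = 25; G_2 = 25−1 = 24
step 2: 24 = 4·5 + 4; sub 6 for 5: 4·6 + 4; = 28; G_3 = 28−1 = 27
step 3: 27 = 4·6 + 3; sub 7 for 6: 4·7 + 3; = 31; G_4 = 31−1 = 30
step 4: 30 = 4·7 + 2; sub 8 for 7: 4·8 + 2; = 34; G_5 = 34−1 = 33
step 5: 33 = 4·8 + 1; sub 9 for 8: 4·9 + 1; = 37; G_6 = 37−1 = 36
step 6: 36 = 4·9; sub 10 for 9: 4·10; = 40; G_7 = 40−1 = 39
step 7: 39 = 3·10 + 9; sub 11 for 10: 3·11 + 9; = 42; G_8 = 42−1 = 41
step 8: 41 = 3·11 + 8; sub 12 for 11: 3·12 + 8; = 44; G_9 = 44−1 = 43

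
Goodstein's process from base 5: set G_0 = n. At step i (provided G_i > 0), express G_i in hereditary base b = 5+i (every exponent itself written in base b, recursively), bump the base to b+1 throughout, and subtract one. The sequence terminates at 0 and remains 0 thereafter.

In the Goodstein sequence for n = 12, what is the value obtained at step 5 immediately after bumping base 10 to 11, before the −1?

12 —HB5→ 2·5 + 2 —bump→ 2·6 + 2 = 14 —(−1)→ 13
13 —HB6→ 2·6 + 1 —bump→ 2·7 + 1 = 15 —(−1)→ 14
14 —HB7→ 2·7 —bump→ 2·8 = 16 —(−1)→ 15
15 —HB8→ 8 + 7 —bump→ 9 + 7 = 16 —(−1)→ 15
15 —HB9→ 9 + 6 —bump→ 10 + 6 = 16 —(−1)→ 15
15 —HB10→ 10 + 5 —bump→ 11 + 5 = 16 —(−1)→ 15

16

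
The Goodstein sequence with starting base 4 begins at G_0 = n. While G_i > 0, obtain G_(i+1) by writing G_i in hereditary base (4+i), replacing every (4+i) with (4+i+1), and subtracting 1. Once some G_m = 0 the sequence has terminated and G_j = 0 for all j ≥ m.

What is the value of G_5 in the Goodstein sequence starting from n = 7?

6

i=0: 7 = 4 + 3 (b=4); 4→5: 5 + 3 = 8; 8−1 = 7
i=1: 7 = 5 + 2 (b=5); 5→6: 6 + 2 = 8; 8−1 = 7
i=2: 7 = 6 + 1 (b=6); 6→7: 7 + 1 = 8; 8−1 = 7
i=3: 7 = 7 (b=7); 7→8: 8 = 8; 8−1 = 7
i=4: 7 = 7 (b=8); 8→9: 7 = 7; 7−1 = 6
i=5: 6 = 6 (b=9); 9→10: 6 = 6; 6−1 = 5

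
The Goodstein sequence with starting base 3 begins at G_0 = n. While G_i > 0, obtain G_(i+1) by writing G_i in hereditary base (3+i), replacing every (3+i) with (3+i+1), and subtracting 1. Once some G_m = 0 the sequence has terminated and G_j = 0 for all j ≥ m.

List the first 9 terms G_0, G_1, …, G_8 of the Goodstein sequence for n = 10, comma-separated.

10, 16, 24, 27, 30, 33, 36, 39, 41

(0) 10|_3 = 3^2 + 1 ↦ 4^2 + 1|_4 = 17 ⇒ 16
(1) 16|_4 = 4^2 ↦ 5^2|_5 = 25 ⇒ 24
(2) 24|_5 = 4·5 + 4 ↦ 4·6 + 4|_6 = 28 ⇒ 27
(3) 27|_6 = 4·6 + 3 ↦ 4·7 + 3|_7 = 31 ⇒ 30
(4) 30|_7 = 4·7 + 2 ↦ 4·8 + 2|_8 = 34 ⇒ 33
(5) 33|_8 = 4·8 + 1 ↦ 4·9 + 1|_9 = 37 ⇒ 36
(6) 36|_9 = 4·9 ↦ 4·10|_10 = 40 ⇒ 39
(7) 39|_10 = 3·10 + 9 ↦ 3·11 + 9|_11 = 42 ⇒ 41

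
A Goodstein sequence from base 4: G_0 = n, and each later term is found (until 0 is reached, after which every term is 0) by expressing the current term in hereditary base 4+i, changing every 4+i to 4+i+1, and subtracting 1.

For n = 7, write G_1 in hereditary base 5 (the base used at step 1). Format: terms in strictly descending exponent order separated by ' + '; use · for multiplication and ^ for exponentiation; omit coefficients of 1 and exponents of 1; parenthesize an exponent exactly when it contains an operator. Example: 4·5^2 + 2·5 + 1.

[0] 7 ≡ 4 + 3 (base 4). Lift 5: 8. −1: 7.
[1] 7 ≡ 5 + 2 (base 5). Lift 6: 8. −1: 7.

5 + 2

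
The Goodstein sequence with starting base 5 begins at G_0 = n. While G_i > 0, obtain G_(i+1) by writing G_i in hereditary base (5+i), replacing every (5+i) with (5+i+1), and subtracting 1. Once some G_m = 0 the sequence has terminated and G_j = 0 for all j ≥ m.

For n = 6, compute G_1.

6

G_0 = 6. HB_5(6) = 5 + 1. Bump = 7. G_1 = 6.
G_1 = 6. HB_6(6) = 6. Bump = 7. G_2 = 6.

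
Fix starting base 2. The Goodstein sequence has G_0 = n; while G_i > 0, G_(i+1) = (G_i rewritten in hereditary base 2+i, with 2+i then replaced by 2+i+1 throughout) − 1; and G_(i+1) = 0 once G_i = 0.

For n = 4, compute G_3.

i=0: 4 = 2^2 (b=2); 2→3: 3^3 = 27; 27−1 = 26
i=1: 26 = 2·3^2 + 2·3 + 2 (b=3); 3→4: 2·4^2 + 2·4 + 2 = 42; 42−1 = 41
i=2: 41 = 2·4^2 + 2·4 + 1 (b=4); 4→5: 2·5^2 + 2·5 + 1 = 61; 61−1 = 60
i=3: 60 = 2·5^2 + 2·5 (b=5); 5→6: 2·6^2 + 2·6 = 84; 84−1 = 83

60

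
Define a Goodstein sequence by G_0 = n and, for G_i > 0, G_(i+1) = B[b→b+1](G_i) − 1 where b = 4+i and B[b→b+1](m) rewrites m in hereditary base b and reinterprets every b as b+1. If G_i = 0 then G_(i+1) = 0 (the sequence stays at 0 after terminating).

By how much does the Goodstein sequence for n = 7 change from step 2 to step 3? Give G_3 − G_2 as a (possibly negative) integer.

0

(0) 7|_4 = 4 + 3 ↦ 5 + 3|_5 = 8 ⇒ 7
(1) 7|_5 = 5 + 2 ↦ 6 + 2|_6 = 8 ⇒ 7
(2) 7|_6 = 6 + 1 ↦ 7 + 1|_7 = 8 ⇒ 7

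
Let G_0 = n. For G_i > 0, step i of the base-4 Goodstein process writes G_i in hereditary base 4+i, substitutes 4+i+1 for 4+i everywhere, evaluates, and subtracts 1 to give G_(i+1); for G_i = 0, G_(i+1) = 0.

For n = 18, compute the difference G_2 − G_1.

base 4: 18 = 4^2 + 2; at 5: 5^2 + 2 = 27; next = 26
base 5: 26 = 5^2 + 1; at 6: 6^2 + 1 = 37; next = 36

10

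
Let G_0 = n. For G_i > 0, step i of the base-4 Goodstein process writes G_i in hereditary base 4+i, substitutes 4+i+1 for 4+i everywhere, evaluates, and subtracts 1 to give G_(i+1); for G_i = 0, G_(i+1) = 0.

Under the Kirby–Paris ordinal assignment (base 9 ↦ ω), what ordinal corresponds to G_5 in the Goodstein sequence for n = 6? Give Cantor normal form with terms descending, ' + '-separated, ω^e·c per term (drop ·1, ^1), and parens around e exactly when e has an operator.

6 —HB4→ 4 + 2 —bump→ 5 + 2 = 7 —(−1)→ 6
6 —HB5→ 5 + 1 —bump→ 6 + 1 = 7 —(−1)→ 6
6 —HB6→ 6 —bump→ 7 = 7 —(−1)→ 6
6 —HB7→ 6 —bump→ 6 = 6 —(−1)→ 5
5 —HB8→ 5 —bump→ 5 = 5 —(−1)→ 4
4 —HB9→ 4 —bump→ 4 = 4 —(−1)→ 3

4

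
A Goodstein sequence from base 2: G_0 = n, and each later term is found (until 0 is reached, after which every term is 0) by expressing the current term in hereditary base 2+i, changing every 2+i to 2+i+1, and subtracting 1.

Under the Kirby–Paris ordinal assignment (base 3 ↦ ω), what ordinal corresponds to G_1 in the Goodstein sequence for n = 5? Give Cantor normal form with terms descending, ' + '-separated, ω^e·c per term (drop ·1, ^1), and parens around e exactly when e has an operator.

ω^ω

[0] 5 ≡ 2^2 + 1 (base 2). Lift 3: 28. −1: 27.
[1] 27 ≡ 3^3 (base 3). Lift 4: 256. −1: 255.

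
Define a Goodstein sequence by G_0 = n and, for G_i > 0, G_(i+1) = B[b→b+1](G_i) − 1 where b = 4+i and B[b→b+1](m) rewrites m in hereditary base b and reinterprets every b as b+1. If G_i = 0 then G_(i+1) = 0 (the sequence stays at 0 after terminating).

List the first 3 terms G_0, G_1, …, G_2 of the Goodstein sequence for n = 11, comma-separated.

G_0 = 11. HB_4(11) = 2·4 + 3. Bump = 13. G_1 = 12.
G_1 = 12. HB_5(12) = 2·5 + 2. Bump = 14. G_2 = 13.

11, 12, 13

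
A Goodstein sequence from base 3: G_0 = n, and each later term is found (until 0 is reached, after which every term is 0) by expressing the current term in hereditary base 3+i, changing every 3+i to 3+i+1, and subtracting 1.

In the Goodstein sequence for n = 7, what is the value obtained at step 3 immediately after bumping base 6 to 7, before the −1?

10

(0) 7|_3 = 2·3 + 1 ↦ 2·4 + 1|_4 = 9 ⇒ 8
(1) 8|_4 = 2·4 ↦ 2·5|_5 = 10 ⇒ 9
(2) 9|_5 = 5 + 4 ↦ 6 + 4|_6 = 10 ⇒ 9
(3) 9|_6 = 6 + 3 ↦ 7 + 3|_7 = 10 ⇒ 9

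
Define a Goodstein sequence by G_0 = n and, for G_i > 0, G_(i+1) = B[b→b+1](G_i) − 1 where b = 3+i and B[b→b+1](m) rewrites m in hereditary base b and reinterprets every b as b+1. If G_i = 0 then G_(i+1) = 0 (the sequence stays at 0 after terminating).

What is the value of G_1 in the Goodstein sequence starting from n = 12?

19

step 0: 12 = 3^2 + 3; sub 4 for 3: 4^2 + 4; = 20; G_1 = 20−1 = 19
step 1: 19 = 4^2 + 3; sub 5 for 4: 5^2 + 3; = 28; G_2 = 28−1 = 27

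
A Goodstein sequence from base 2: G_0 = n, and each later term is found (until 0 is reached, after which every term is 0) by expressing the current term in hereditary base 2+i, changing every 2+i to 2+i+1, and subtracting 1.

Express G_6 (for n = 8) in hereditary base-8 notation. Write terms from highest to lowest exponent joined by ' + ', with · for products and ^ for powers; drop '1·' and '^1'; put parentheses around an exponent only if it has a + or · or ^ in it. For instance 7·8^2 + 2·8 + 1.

2·8^8 + 2·8^2 + 8 + 3

step 0: 8 = 2^(2 + 1); sub 3 for 2: 3^(3 + 1); = 81; G_1 = 81−1 = 80
step 1: 80 = 2·3^3 + 2·3^2 + 2·3 + 2; sub 4 for 3: 2·4^4 + 2·4^2 + 2·4 + 2; = 554; G_2 = 554−1 = 553
step 2: 553 = 2·4^4 + 2·4^2 + 2·4 + 1; sub 5 for 4: 2·5^5 + 2·5^2 + 2·5 + 1; = 6311; G_3 = 6311−1 = 6310
step 3: 6310 = 2·5^5 + 2·5^2 + 2·5; sub 6 for 5: 2·6^6 + 2·6^2 + 2·6; = 93396; G_4 = 93396−1 = 93395
step 4: 93395 = 2·6^6 + 2·6^2 + 6 + 5; sub 7 for 6: 2·7^7 + 2·7^2 + 7 + 5; = 1647196; G_5 = 1647196−1 = 1647195
step 5: 1647195 = 2·7^7 + 2·7^2 + 7 + 4; sub 8 for 7: 2·8^8 + 2·8^2 + 8 + 4; = 33554572; G_6 = 33554572−1 = 33554571
step 6: 33554571 = 2·8^8 + 2·8^2 + 8 + 3; sub 9 for 8: 2·9^9 + 2·9^2 + 9 + 3; = 774841152; G_7 = 774841152−1 = 774841151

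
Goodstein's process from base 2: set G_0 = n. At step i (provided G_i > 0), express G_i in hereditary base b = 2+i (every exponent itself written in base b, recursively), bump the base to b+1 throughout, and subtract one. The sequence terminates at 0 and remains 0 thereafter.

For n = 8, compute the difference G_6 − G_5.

31907376

8 —HB2→ 2^(2 + 1) —bump→ 3^(3 + 1) = 81 —(−1)→ 80
80 —HB3→ 2·3^3 + 2·3^2 + 2·3 + 2 —bump→ 2·4^4 + 2·4^2 + 2·4 + 2 = 554 —(−1)→ 553
553 —HB4→ 2·4^4 + 2·4^2 + 2·4 + 1 —bump→ 2·5^5 + 2·5^2 + 2·5 + 1 = 6311 —(−1)→ 6310
6310 —HB5→ 2·5^5 + 2·5^2 + 2·5 —bump→ 2·6^6 + 2·6^2 + 2·6 = 93396 —(−1)→ 93395
93395 —HB6→ 2·6^6 + 2·6^2 + 6 + 5 —bump→ 2·7^7 + 2·7^2 + 7 + 5 = 1647196 —(−1)→ 1647195
1647195 —HB7→ 2·7^7 + 2·7^2 + 7 + 4 —bump→ 2·8^8 + 2·8^2 + 8 + 4 = 33554572 —(−1)→ 33554571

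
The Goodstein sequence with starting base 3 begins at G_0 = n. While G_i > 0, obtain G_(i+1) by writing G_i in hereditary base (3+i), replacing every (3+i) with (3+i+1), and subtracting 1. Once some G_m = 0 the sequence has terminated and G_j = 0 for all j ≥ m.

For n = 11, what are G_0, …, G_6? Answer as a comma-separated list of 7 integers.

11, 17, 25, 35, 39, 43, 47

11 —HB3→ 3^2 + 2 —bump→ 4^2 + 2 = 18 —(−1)→ 17
17 —HB4→ 4^2 + 1 —bump→ 5^2 + 1 = 26 —(−1)→ 25
25 —HB5→ 5^2 —bump→ 6^2 = 36 —(−1)→ 35
35 —HB6→ 5·6 + 5 —bump→ 5·7 + 5 = 40 —(−1)→ 39
39 —HB7→ 5·7 + 4 —bump→ 5·8 + 4 = 44 —(−1)→ 43
43 —HB8→ 5·8 + 3 —bump→ 5·9 + 3 = 48 —(−1)→ 47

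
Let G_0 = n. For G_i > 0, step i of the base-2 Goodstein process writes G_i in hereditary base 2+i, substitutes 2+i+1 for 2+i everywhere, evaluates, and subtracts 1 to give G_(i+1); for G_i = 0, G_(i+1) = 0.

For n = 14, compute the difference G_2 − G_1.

[0] 14 ≡ 2^(2 + 1) + 2^2 + 2 (base 2). Lift 3: 111. −1: 110.
[1] 110 ≡ 3^(3 + 1) + 3^3 + 2 (base 3). Lift 4: 1282. −1: 1281.

1171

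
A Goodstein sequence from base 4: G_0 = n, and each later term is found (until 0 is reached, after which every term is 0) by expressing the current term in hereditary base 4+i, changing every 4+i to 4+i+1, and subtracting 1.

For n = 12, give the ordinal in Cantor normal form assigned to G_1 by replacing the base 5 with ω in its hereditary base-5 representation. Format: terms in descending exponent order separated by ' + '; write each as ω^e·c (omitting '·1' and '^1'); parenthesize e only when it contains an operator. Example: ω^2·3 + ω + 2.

(0) 12|_4 = 3·4 ↦ 3·5|_5 = 15 ⇒ 14
(1) 14|_5 = 2·5 + 4 ↦ 2·6 + 4|_6 = 16 ⇒ 15

ω·2 + 4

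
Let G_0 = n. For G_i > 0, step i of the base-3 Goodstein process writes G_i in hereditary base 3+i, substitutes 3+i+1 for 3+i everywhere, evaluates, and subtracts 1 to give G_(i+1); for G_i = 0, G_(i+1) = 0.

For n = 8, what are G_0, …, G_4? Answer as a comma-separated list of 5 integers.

step 0: 8 = 2·3 + 2; sub 4 for 3: 2·4 + 2; = 10; G_1 = 10−1 = 9
step 1: 9 = 2·4 + 1; sub 5 for 4: 2·5 + 1; = 11; G_2 = 11−1 = 10
step 2: 10 = 2·5; sub 6 for 5: 2·6; = 12; G_3 = 12−1 = 11
step 3: 11 = 6 + 5; sub 7 for 6: 7 + 5; = 12; G_4 = 12−1 = 11

8, 9, 10, 11, 11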